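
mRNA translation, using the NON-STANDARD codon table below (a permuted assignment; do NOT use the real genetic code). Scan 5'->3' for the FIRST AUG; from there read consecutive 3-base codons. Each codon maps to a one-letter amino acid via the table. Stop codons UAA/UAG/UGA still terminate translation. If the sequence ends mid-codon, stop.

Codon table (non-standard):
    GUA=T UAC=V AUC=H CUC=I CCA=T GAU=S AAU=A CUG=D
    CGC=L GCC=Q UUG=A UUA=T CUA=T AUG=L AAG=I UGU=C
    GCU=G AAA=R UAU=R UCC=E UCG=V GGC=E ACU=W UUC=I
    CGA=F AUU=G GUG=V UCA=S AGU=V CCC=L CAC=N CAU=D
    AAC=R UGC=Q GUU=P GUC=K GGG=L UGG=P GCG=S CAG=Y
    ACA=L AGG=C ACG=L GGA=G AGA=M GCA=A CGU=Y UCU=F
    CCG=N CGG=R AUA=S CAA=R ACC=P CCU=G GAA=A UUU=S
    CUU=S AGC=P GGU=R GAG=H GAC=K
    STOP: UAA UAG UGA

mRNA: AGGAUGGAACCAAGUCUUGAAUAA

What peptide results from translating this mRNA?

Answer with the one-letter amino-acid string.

Answer: LATVSA

Derivation:
start AUG at pos 3
pos 3: AUG -> L; peptide=L
pos 6: GAA -> A; peptide=LA
pos 9: CCA -> T; peptide=LAT
pos 12: AGU -> V; peptide=LATV
pos 15: CUU -> S; peptide=LATVS
pos 18: GAA -> A; peptide=LATVSA
pos 21: UAA -> STOP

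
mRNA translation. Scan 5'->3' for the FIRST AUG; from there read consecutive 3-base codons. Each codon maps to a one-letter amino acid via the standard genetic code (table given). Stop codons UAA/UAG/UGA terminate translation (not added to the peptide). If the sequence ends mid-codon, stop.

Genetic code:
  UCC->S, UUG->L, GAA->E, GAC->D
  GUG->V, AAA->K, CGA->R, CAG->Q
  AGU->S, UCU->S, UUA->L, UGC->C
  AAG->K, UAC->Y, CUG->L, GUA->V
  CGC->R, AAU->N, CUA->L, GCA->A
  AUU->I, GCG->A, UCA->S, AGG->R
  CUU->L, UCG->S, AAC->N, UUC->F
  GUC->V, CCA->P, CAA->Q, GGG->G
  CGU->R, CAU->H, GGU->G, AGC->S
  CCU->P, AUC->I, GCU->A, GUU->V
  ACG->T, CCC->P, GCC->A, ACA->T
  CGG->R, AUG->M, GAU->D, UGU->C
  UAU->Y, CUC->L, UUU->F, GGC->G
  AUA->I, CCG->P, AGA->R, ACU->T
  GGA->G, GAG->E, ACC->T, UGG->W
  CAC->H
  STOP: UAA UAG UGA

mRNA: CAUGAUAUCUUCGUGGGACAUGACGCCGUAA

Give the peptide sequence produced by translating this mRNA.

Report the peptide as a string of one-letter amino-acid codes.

Answer: MISSWDMTP

Derivation:
start AUG at pos 1
pos 1: AUG -> M; peptide=M
pos 4: AUA -> I; peptide=MI
pos 7: UCU -> S; peptide=MIS
pos 10: UCG -> S; peptide=MISS
pos 13: UGG -> W; peptide=MISSW
pos 16: GAC -> D; peptide=MISSWD
pos 19: AUG -> M; peptide=MISSWDM
pos 22: ACG -> T; peptide=MISSWDMT
pos 25: CCG -> P; peptide=MISSWDMTP
pos 28: UAA -> STOP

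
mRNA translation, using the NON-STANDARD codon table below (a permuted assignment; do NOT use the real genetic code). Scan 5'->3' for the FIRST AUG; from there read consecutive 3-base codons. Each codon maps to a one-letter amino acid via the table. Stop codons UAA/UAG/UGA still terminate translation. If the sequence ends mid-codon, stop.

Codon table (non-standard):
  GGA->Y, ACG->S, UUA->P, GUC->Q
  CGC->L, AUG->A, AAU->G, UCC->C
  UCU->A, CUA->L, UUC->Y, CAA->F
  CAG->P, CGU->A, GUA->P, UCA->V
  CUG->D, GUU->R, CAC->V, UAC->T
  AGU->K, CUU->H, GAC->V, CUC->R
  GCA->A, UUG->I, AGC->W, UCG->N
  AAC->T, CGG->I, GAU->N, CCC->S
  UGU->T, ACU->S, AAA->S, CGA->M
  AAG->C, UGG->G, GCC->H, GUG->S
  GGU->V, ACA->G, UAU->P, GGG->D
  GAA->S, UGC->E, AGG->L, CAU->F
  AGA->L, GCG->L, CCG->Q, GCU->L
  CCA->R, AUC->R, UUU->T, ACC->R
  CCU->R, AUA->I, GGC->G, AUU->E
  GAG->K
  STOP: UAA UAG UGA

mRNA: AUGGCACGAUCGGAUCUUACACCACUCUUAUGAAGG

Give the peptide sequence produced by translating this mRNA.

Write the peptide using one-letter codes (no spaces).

Answer: AAMNNHGRRP

Derivation:
start AUG at pos 0
pos 0: AUG -> A; peptide=A
pos 3: GCA -> A; peptide=AA
pos 6: CGA -> M; peptide=AAM
pos 9: UCG -> N; peptide=AAMN
pos 12: GAU -> N; peptide=AAMNN
pos 15: CUU -> H; peptide=AAMNNH
pos 18: ACA -> G; peptide=AAMNNHG
pos 21: CCA -> R; peptide=AAMNNHGR
pos 24: CUC -> R; peptide=AAMNNHGRR
pos 27: UUA -> P; peptide=AAMNNHGRRP
pos 30: UGA -> STOP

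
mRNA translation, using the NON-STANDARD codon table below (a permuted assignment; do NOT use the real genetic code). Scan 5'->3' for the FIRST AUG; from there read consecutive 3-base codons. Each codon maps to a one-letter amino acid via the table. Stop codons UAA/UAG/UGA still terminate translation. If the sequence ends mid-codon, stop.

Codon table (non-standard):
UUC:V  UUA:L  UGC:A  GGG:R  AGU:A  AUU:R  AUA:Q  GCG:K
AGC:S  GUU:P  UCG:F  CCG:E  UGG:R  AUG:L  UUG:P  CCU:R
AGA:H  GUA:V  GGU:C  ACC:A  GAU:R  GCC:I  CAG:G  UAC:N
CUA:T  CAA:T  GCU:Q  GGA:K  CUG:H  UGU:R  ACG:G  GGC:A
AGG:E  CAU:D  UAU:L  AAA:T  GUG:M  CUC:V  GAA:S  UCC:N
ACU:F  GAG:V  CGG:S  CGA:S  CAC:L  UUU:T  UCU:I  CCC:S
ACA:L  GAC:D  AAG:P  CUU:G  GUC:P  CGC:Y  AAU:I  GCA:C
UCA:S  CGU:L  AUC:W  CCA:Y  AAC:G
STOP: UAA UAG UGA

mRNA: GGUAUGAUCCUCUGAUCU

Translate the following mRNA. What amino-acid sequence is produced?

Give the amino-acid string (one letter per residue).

Answer: LWV

Derivation:
start AUG at pos 3
pos 3: AUG -> L; peptide=L
pos 6: AUC -> W; peptide=LW
pos 9: CUC -> V; peptide=LWV
pos 12: UGA -> STOP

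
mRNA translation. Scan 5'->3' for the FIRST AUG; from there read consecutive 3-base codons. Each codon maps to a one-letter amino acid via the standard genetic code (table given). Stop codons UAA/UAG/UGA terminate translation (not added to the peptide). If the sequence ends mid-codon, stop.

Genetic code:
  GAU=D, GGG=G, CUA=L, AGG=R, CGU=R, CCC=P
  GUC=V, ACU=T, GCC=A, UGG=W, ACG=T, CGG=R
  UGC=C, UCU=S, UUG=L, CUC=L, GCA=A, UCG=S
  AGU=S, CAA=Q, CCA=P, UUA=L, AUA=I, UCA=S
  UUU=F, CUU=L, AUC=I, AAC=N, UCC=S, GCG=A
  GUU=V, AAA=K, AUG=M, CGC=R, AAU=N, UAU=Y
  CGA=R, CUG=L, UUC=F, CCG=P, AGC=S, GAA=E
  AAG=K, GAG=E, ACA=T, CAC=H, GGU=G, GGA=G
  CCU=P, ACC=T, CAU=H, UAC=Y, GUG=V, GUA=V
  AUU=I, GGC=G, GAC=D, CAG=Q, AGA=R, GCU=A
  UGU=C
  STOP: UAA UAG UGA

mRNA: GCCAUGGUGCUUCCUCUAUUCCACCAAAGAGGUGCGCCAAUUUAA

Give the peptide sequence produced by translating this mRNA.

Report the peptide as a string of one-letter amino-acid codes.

start AUG at pos 3
pos 3: AUG -> M; peptide=M
pos 6: GUG -> V; peptide=MV
pos 9: CUU -> L; peptide=MVL
pos 12: CCU -> P; peptide=MVLP
pos 15: CUA -> L; peptide=MVLPL
pos 18: UUC -> F; peptide=MVLPLF
pos 21: CAC -> H; peptide=MVLPLFH
pos 24: CAA -> Q; peptide=MVLPLFHQ
pos 27: AGA -> R; peptide=MVLPLFHQR
pos 30: GGU -> G; peptide=MVLPLFHQRG
pos 33: GCG -> A; peptide=MVLPLFHQRGA
pos 36: CCA -> P; peptide=MVLPLFHQRGAP
pos 39: AUU -> I; peptide=MVLPLFHQRGAPI
pos 42: UAA -> STOP

Answer: MVLPLFHQRGAPI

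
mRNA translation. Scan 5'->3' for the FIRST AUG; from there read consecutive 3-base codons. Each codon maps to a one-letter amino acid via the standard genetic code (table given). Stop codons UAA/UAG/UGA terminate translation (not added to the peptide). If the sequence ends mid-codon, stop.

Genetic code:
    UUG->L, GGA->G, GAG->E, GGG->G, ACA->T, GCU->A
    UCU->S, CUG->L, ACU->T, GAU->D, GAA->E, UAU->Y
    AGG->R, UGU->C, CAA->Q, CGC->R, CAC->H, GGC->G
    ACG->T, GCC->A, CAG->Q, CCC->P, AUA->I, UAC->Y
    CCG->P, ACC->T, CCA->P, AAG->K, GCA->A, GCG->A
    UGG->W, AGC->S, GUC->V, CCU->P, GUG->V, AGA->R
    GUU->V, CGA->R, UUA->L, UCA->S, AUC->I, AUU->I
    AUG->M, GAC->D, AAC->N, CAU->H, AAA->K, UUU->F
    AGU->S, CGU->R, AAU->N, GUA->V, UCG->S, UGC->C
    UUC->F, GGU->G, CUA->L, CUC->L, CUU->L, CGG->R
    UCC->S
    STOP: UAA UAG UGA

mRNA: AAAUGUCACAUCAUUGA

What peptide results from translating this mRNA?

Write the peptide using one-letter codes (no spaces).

Answer: MSHH

Derivation:
start AUG at pos 2
pos 2: AUG -> M; peptide=M
pos 5: UCA -> S; peptide=MS
pos 8: CAU -> H; peptide=MSH
pos 11: CAU -> H; peptide=MSHH
pos 14: UGA -> STOP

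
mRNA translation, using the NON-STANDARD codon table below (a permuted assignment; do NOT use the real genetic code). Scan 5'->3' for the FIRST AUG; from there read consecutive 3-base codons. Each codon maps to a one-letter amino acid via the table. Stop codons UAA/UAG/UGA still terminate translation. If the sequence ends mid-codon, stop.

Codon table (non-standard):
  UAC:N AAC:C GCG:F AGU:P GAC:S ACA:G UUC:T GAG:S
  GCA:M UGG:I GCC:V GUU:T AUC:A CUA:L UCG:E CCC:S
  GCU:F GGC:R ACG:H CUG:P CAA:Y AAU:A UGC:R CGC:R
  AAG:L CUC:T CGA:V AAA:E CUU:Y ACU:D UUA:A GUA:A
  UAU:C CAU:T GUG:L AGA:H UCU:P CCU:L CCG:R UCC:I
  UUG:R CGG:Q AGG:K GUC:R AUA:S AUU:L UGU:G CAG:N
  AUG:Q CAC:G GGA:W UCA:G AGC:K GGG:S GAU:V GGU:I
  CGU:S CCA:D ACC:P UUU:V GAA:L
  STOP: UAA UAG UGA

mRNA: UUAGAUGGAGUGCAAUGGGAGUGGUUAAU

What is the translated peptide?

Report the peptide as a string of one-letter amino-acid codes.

start AUG at pos 4
pos 4: AUG -> Q; peptide=Q
pos 7: GAG -> S; peptide=QS
pos 10: UGC -> R; peptide=QSR
pos 13: AAU -> A; peptide=QSRA
pos 16: GGG -> S; peptide=QSRAS
pos 19: AGU -> P; peptide=QSRASP
pos 22: GGU -> I; peptide=QSRASPI
pos 25: UAA -> STOP

Answer: QSRASPI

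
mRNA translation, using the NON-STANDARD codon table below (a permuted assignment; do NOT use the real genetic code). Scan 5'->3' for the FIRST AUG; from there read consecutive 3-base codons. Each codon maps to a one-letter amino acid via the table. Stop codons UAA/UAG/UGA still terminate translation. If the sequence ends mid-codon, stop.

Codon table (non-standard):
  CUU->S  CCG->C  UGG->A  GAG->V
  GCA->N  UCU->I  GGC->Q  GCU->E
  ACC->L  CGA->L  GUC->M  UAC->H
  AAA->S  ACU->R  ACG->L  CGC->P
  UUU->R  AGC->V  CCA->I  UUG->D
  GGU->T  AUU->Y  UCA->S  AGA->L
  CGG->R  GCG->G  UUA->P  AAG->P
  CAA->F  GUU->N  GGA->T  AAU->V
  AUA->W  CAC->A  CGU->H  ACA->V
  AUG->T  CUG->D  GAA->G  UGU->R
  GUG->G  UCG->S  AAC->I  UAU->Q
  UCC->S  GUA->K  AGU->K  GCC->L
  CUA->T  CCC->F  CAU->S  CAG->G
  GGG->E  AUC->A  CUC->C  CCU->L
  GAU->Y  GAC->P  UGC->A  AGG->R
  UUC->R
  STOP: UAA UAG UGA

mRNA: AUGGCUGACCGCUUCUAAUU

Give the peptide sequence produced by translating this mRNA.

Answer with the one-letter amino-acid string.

Answer: TEPPR

Derivation:
start AUG at pos 0
pos 0: AUG -> T; peptide=T
pos 3: GCU -> E; peptide=TE
pos 6: GAC -> P; peptide=TEP
pos 9: CGC -> P; peptide=TEPP
pos 12: UUC -> R; peptide=TEPPR
pos 15: UAA -> STOP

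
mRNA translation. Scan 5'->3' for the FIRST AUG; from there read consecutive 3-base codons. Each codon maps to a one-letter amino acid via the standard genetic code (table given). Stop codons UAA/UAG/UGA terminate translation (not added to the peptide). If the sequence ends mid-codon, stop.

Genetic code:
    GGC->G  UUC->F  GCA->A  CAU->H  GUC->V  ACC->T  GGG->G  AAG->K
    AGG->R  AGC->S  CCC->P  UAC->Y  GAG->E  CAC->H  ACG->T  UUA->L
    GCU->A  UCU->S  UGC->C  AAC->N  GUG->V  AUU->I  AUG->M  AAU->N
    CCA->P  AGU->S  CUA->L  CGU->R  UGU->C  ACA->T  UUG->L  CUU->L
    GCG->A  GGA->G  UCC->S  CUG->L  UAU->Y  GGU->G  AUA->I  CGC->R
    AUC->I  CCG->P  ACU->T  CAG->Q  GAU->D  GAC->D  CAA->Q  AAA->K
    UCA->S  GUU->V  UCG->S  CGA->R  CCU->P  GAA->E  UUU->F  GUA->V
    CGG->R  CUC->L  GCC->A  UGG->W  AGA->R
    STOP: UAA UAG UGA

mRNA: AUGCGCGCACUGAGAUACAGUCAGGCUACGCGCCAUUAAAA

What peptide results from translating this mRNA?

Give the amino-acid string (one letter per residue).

Answer: MRALRYSQATRH

Derivation:
start AUG at pos 0
pos 0: AUG -> M; peptide=M
pos 3: CGC -> R; peptide=MR
pos 6: GCA -> A; peptide=MRA
pos 9: CUG -> L; peptide=MRAL
pos 12: AGA -> R; peptide=MRALR
pos 15: UAC -> Y; peptide=MRALRY
pos 18: AGU -> S; peptide=MRALRYS
pos 21: CAG -> Q; peptide=MRALRYSQ
pos 24: GCU -> A; peptide=MRALRYSQA
pos 27: ACG -> T; peptide=MRALRYSQAT
pos 30: CGC -> R; peptide=MRALRYSQATR
pos 33: CAU -> H; peptide=MRALRYSQATRH
pos 36: UAA -> STOP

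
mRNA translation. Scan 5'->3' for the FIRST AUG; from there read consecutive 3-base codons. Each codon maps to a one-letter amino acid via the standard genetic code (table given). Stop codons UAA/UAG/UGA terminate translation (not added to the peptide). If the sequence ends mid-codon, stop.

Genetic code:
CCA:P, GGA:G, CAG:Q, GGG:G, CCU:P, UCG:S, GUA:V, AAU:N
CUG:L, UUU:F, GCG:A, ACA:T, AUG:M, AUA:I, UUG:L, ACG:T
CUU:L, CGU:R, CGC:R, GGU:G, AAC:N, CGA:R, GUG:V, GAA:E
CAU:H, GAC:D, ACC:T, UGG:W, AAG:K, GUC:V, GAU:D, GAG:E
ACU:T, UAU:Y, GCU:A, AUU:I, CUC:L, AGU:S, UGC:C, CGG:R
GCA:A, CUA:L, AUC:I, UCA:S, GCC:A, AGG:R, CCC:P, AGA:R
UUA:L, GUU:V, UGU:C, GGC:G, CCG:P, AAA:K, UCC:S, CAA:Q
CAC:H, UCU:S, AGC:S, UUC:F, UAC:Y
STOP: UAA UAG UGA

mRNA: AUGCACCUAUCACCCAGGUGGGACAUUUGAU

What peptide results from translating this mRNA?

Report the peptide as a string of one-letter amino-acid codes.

Answer: MHLSPRWDI

Derivation:
start AUG at pos 0
pos 0: AUG -> M; peptide=M
pos 3: CAC -> H; peptide=MH
pos 6: CUA -> L; peptide=MHL
pos 9: UCA -> S; peptide=MHLS
pos 12: CCC -> P; peptide=MHLSP
pos 15: AGG -> R; peptide=MHLSPR
pos 18: UGG -> W; peptide=MHLSPRW
pos 21: GAC -> D; peptide=MHLSPRWD
pos 24: AUU -> I; peptide=MHLSPRWDI
pos 27: UGA -> STOP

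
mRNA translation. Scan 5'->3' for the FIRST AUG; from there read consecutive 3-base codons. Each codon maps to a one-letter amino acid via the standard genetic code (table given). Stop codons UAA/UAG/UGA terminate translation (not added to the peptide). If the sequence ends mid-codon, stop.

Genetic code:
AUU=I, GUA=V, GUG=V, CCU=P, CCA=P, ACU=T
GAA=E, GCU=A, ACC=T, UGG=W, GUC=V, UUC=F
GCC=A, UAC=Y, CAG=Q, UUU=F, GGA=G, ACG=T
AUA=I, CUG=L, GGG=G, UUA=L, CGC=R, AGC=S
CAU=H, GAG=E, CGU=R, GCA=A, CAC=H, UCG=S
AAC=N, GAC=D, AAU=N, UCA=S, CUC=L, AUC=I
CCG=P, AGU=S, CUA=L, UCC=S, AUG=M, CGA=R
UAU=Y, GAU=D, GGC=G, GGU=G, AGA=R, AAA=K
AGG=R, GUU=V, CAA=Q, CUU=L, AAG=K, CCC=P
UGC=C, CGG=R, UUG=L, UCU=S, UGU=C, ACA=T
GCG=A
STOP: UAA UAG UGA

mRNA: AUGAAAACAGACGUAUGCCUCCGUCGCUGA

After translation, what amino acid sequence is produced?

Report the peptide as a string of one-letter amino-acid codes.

start AUG at pos 0
pos 0: AUG -> M; peptide=M
pos 3: AAA -> K; peptide=MK
pos 6: ACA -> T; peptide=MKT
pos 9: GAC -> D; peptide=MKTD
pos 12: GUA -> V; peptide=MKTDV
pos 15: UGC -> C; peptide=MKTDVC
pos 18: CUC -> L; peptide=MKTDVCL
pos 21: CGU -> R; peptide=MKTDVCLR
pos 24: CGC -> R; peptide=MKTDVCLRR
pos 27: UGA -> STOP

Answer: MKTDVCLRR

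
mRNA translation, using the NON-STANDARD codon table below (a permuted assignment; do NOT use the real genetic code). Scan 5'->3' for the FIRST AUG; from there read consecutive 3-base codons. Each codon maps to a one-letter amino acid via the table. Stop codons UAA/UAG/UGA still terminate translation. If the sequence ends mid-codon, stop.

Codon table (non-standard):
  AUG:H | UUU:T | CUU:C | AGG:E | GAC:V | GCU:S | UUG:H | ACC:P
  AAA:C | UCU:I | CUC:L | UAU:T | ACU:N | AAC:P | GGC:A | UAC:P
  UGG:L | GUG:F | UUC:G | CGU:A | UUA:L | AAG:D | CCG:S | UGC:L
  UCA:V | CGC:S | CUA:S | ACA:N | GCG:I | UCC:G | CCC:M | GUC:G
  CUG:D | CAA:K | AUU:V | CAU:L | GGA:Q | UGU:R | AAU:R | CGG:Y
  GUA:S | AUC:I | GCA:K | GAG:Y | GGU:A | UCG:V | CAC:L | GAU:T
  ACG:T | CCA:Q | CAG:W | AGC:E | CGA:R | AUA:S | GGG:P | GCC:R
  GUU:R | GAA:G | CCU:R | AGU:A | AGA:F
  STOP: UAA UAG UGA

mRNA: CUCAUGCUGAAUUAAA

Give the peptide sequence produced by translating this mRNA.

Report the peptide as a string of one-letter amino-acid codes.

Answer: HDR

Derivation:
start AUG at pos 3
pos 3: AUG -> H; peptide=H
pos 6: CUG -> D; peptide=HD
pos 9: AAU -> R; peptide=HDR
pos 12: UAA -> STOP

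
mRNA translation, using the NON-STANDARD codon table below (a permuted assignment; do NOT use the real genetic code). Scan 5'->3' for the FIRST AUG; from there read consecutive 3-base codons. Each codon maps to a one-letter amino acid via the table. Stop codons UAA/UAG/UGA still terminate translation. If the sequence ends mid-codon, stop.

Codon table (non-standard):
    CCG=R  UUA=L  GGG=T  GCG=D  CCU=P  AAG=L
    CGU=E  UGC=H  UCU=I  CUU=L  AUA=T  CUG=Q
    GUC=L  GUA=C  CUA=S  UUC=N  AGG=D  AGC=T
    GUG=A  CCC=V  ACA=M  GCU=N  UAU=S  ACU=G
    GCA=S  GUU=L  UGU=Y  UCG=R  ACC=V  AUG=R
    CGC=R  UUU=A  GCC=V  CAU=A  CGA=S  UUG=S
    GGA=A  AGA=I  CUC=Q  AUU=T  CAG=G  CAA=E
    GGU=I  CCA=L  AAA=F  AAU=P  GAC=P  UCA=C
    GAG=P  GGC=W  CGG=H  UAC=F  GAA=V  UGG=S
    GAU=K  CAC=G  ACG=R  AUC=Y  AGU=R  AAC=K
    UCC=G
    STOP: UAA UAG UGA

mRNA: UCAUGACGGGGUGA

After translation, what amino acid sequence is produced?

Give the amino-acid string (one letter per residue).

start AUG at pos 2
pos 2: AUG -> R; peptide=R
pos 5: ACG -> R; peptide=RR
pos 8: GGG -> T; peptide=RRT
pos 11: UGA -> STOP

Answer: RRT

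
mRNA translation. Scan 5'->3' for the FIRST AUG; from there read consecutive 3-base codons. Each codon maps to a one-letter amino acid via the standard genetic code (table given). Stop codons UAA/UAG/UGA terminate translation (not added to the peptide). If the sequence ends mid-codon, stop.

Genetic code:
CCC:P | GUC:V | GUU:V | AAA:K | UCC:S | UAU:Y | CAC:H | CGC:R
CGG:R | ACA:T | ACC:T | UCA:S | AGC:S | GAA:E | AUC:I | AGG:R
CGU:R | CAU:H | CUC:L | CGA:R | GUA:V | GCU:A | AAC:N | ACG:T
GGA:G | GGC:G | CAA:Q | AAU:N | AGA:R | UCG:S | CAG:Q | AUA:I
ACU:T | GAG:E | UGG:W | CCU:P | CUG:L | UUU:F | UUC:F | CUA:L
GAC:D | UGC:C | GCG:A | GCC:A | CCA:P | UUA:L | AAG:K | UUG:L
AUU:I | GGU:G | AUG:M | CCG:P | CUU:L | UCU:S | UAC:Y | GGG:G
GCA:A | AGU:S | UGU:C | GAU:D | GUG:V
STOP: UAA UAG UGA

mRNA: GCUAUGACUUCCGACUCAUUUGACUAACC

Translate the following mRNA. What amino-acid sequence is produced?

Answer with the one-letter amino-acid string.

Answer: MTSDSFD

Derivation:
start AUG at pos 3
pos 3: AUG -> M; peptide=M
pos 6: ACU -> T; peptide=MT
pos 9: UCC -> S; peptide=MTS
pos 12: GAC -> D; peptide=MTSD
pos 15: UCA -> S; peptide=MTSDS
pos 18: UUU -> F; peptide=MTSDSF
pos 21: GAC -> D; peptide=MTSDSFD
pos 24: UAA -> STOP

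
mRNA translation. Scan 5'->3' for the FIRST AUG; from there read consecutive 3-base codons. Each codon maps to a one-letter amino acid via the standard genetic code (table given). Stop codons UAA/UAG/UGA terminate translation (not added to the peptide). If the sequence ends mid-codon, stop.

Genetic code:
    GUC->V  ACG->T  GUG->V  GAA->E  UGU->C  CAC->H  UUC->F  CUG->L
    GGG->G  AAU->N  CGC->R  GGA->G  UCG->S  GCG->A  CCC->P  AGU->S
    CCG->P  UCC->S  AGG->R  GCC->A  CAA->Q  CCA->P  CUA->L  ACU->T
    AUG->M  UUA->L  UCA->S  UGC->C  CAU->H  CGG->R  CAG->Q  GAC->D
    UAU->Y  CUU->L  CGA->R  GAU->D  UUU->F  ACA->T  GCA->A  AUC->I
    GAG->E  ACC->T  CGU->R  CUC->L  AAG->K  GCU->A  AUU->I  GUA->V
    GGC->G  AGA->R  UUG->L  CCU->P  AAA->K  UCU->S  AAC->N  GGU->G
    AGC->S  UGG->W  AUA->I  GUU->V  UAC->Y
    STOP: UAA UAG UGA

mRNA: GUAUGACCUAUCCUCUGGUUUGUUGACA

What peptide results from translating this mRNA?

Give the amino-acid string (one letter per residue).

start AUG at pos 2
pos 2: AUG -> M; peptide=M
pos 5: ACC -> T; peptide=MT
pos 8: UAU -> Y; peptide=MTY
pos 11: CCU -> P; peptide=MTYP
pos 14: CUG -> L; peptide=MTYPL
pos 17: GUU -> V; peptide=MTYPLV
pos 20: UGU -> C; peptide=MTYPLVC
pos 23: UGA -> STOP

Answer: MTYPLVC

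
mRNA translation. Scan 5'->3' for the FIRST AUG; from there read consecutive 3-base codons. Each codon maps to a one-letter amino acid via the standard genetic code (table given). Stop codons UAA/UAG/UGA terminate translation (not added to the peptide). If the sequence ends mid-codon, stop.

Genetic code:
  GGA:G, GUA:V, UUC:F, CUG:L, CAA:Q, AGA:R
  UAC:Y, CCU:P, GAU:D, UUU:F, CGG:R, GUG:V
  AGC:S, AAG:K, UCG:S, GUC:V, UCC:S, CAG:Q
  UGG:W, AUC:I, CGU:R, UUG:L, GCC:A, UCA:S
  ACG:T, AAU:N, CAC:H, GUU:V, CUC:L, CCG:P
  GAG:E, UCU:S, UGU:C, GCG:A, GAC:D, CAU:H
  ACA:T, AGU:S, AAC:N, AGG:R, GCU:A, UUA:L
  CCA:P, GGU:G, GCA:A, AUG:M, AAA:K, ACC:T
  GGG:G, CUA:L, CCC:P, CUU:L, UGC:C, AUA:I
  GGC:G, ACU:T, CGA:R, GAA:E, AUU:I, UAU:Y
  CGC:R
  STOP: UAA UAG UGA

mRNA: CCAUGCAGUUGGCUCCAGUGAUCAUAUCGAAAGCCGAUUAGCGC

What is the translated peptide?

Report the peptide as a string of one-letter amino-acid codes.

Answer: MQLAPVIISKAD

Derivation:
start AUG at pos 2
pos 2: AUG -> M; peptide=M
pos 5: CAG -> Q; peptide=MQ
pos 8: UUG -> L; peptide=MQL
pos 11: GCU -> A; peptide=MQLA
pos 14: CCA -> P; peptide=MQLAP
pos 17: GUG -> V; peptide=MQLAPV
pos 20: AUC -> I; peptide=MQLAPVI
pos 23: AUA -> I; peptide=MQLAPVII
pos 26: UCG -> S; peptide=MQLAPVIIS
pos 29: AAA -> K; peptide=MQLAPVIISK
pos 32: GCC -> A; peptide=MQLAPVIISKA
pos 35: GAU -> D; peptide=MQLAPVIISKAD
pos 38: UAG -> STOP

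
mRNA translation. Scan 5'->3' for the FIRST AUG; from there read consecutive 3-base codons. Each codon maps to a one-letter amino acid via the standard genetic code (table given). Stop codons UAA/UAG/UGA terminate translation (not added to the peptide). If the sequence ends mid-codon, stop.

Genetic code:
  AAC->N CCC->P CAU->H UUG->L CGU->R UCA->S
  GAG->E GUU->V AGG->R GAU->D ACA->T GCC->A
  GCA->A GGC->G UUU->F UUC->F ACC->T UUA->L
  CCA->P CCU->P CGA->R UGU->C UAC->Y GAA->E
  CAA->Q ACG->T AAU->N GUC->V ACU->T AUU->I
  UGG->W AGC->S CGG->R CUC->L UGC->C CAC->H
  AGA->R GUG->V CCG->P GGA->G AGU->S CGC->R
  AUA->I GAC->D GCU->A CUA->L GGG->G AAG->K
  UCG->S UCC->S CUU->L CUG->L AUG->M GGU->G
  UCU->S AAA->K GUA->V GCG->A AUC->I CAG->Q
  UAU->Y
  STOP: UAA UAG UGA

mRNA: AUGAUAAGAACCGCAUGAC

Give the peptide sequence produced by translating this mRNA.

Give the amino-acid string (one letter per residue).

Answer: MIRTA

Derivation:
start AUG at pos 0
pos 0: AUG -> M; peptide=M
pos 3: AUA -> I; peptide=MI
pos 6: AGA -> R; peptide=MIR
pos 9: ACC -> T; peptide=MIRT
pos 12: GCA -> A; peptide=MIRTA
pos 15: UGA -> STOP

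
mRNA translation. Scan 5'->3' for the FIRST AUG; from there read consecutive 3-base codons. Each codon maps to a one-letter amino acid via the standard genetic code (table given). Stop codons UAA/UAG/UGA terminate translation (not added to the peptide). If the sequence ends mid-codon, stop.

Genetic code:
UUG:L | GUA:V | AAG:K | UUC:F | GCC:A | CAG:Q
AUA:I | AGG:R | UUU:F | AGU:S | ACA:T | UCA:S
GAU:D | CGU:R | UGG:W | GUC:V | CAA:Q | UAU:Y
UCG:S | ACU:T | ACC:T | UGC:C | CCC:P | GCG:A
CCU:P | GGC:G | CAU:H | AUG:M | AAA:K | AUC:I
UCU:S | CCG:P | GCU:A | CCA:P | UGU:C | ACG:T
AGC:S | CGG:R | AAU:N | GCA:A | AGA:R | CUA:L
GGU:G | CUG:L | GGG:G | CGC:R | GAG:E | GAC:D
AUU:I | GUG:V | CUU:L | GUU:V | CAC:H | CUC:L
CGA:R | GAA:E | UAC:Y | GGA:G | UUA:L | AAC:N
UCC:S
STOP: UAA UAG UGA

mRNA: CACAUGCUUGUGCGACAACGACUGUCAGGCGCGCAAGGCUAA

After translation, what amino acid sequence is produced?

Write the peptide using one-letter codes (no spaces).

start AUG at pos 3
pos 3: AUG -> M; peptide=M
pos 6: CUU -> L; peptide=ML
pos 9: GUG -> V; peptide=MLV
pos 12: CGA -> R; peptide=MLVR
pos 15: CAA -> Q; peptide=MLVRQ
pos 18: CGA -> R; peptide=MLVRQR
pos 21: CUG -> L; peptide=MLVRQRL
pos 24: UCA -> S; peptide=MLVRQRLS
pos 27: GGC -> G; peptide=MLVRQRLSG
pos 30: GCG -> A; peptide=MLVRQRLSGA
pos 33: CAA -> Q; peptide=MLVRQRLSGAQ
pos 36: GGC -> G; peptide=MLVRQRLSGAQG
pos 39: UAA -> STOP

Answer: MLVRQRLSGAQG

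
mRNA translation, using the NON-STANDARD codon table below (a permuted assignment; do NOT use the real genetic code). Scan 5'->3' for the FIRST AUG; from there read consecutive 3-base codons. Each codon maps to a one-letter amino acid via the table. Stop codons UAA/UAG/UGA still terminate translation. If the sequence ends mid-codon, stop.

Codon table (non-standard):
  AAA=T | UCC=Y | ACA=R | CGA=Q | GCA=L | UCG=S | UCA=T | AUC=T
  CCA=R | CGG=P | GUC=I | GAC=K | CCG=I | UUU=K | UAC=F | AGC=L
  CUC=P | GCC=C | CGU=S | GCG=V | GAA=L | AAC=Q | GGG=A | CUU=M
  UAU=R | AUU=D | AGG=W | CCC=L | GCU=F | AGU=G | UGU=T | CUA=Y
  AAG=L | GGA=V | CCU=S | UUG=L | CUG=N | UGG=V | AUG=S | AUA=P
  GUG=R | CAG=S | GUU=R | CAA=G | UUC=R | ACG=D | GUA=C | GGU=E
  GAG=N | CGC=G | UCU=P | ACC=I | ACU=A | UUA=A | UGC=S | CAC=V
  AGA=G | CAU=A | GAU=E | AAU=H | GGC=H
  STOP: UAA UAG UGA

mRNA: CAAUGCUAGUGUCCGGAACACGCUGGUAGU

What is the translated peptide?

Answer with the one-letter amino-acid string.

start AUG at pos 2
pos 2: AUG -> S; peptide=S
pos 5: CUA -> Y; peptide=SY
pos 8: GUG -> R; peptide=SYR
pos 11: UCC -> Y; peptide=SYRY
pos 14: GGA -> V; peptide=SYRYV
pos 17: ACA -> R; peptide=SYRYVR
pos 20: CGC -> G; peptide=SYRYVRG
pos 23: UGG -> V; peptide=SYRYVRGV
pos 26: UAG -> STOP

Answer: SYRYVRGV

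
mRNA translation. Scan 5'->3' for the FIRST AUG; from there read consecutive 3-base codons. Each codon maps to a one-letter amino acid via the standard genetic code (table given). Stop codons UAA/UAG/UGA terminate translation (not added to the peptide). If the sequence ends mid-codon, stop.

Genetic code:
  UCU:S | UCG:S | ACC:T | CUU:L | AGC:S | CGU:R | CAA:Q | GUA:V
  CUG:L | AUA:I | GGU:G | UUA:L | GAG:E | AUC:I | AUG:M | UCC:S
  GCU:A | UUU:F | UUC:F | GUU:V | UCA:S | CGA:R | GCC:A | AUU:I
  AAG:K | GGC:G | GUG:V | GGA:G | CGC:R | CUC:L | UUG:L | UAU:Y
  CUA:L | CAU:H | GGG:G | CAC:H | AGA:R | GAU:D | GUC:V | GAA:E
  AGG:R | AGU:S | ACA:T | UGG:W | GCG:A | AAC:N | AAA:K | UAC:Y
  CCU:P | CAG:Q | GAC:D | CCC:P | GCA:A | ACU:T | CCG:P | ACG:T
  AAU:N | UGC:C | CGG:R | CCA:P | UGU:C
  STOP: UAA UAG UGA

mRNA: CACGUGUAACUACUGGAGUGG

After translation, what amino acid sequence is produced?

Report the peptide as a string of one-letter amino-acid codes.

Answer: (empty: no AUG start codon)

Derivation:
no AUG start codon found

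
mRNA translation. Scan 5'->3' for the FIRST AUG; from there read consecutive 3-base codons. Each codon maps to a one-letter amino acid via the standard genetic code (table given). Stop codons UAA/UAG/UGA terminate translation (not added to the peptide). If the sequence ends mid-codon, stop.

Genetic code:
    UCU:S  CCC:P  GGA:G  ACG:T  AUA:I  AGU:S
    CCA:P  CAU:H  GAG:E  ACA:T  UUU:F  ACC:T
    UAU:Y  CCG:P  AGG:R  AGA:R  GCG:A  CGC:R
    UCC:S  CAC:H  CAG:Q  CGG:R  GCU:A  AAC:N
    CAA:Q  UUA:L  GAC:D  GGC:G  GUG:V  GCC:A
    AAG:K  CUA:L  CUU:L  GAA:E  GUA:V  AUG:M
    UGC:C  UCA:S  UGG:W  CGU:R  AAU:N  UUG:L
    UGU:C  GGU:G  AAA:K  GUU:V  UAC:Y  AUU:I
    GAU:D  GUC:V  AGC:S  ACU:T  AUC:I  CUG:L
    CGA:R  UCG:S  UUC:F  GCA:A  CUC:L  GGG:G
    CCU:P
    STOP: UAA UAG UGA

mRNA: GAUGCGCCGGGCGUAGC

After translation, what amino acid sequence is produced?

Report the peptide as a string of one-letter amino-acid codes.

Answer: MRRA

Derivation:
start AUG at pos 1
pos 1: AUG -> M; peptide=M
pos 4: CGC -> R; peptide=MR
pos 7: CGG -> R; peptide=MRR
pos 10: GCG -> A; peptide=MRRA
pos 13: UAG -> STOP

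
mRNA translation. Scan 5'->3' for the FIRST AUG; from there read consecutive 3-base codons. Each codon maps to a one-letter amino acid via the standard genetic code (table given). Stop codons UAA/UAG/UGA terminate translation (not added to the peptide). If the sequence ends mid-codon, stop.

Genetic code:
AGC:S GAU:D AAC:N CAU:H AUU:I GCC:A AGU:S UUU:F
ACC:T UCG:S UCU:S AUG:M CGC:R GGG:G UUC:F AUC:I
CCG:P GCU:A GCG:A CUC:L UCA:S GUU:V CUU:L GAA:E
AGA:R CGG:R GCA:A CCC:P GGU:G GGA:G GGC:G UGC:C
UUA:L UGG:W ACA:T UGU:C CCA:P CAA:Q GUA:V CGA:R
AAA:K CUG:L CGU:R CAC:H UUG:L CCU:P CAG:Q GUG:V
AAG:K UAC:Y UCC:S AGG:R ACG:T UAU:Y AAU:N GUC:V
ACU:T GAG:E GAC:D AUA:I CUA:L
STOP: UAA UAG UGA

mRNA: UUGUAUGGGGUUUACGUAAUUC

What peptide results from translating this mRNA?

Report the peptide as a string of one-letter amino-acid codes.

start AUG at pos 4
pos 4: AUG -> M; peptide=M
pos 7: GGG -> G; peptide=MG
pos 10: UUU -> F; peptide=MGF
pos 13: ACG -> T; peptide=MGFT
pos 16: UAA -> STOP

Answer: MGFT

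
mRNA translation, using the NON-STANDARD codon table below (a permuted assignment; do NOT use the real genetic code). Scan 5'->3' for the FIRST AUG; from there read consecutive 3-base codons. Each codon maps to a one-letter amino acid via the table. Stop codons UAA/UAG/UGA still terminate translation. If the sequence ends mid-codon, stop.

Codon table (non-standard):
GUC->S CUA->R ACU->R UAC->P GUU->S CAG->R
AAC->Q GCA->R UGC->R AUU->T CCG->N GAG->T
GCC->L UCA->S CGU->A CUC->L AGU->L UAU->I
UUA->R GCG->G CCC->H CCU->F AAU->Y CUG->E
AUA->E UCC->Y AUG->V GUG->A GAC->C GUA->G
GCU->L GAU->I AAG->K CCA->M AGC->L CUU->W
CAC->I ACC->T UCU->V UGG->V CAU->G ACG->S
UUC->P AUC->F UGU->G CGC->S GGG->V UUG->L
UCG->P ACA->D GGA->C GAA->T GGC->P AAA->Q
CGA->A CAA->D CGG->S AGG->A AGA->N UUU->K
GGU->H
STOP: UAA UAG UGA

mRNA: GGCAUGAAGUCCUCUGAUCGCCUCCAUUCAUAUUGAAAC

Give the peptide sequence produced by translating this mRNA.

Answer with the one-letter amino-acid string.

Answer: VKYVISLGSI

Derivation:
start AUG at pos 3
pos 3: AUG -> V; peptide=V
pos 6: AAG -> K; peptide=VK
pos 9: UCC -> Y; peptide=VKY
pos 12: UCU -> V; peptide=VKYV
pos 15: GAU -> I; peptide=VKYVI
pos 18: CGC -> S; peptide=VKYVIS
pos 21: CUC -> L; peptide=VKYVISL
pos 24: CAU -> G; peptide=VKYVISLG
pos 27: UCA -> S; peptide=VKYVISLGS
pos 30: UAU -> I; peptide=VKYVISLGSI
pos 33: UGA -> STOP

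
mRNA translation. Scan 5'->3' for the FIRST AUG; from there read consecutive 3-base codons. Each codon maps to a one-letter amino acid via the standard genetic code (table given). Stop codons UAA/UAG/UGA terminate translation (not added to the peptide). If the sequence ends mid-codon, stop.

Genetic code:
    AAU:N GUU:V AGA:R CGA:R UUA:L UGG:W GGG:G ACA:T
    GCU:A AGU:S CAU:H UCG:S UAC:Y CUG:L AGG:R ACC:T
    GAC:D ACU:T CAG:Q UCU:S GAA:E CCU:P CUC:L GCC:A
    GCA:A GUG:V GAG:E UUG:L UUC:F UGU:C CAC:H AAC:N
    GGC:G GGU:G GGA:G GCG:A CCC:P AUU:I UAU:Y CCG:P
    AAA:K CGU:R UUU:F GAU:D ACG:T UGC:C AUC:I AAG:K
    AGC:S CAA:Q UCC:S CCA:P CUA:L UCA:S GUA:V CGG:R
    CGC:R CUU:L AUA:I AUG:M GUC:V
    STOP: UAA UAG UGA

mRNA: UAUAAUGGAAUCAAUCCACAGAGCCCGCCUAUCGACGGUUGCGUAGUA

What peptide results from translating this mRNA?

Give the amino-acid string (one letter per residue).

start AUG at pos 4
pos 4: AUG -> M; peptide=M
pos 7: GAA -> E; peptide=ME
pos 10: UCA -> S; peptide=MES
pos 13: AUC -> I; peptide=MESI
pos 16: CAC -> H; peptide=MESIH
pos 19: AGA -> R; peptide=MESIHR
pos 22: GCC -> A; peptide=MESIHRA
pos 25: CGC -> R; peptide=MESIHRAR
pos 28: CUA -> L; peptide=MESIHRARL
pos 31: UCG -> S; peptide=MESIHRARLS
pos 34: ACG -> T; peptide=MESIHRARLST
pos 37: GUU -> V; peptide=MESIHRARLSTV
pos 40: GCG -> A; peptide=MESIHRARLSTVA
pos 43: UAG -> STOP

Answer: MESIHRARLSTVA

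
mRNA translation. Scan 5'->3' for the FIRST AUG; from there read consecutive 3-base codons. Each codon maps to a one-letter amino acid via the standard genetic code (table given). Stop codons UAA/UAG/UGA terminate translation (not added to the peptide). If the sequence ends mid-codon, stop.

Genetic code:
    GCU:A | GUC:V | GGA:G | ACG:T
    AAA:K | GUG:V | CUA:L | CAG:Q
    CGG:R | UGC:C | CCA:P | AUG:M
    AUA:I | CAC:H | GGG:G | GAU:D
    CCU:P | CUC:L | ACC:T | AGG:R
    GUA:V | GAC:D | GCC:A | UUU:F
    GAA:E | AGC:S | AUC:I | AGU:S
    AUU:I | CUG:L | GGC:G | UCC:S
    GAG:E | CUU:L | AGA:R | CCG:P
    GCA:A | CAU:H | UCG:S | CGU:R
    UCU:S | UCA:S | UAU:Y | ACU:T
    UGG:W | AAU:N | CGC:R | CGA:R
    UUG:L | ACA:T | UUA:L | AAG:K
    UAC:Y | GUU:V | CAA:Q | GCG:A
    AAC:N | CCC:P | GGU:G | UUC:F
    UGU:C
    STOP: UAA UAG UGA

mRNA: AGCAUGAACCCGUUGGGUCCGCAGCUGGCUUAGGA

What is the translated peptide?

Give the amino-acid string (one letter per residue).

start AUG at pos 3
pos 3: AUG -> M; peptide=M
pos 6: AAC -> N; peptide=MN
pos 9: CCG -> P; peptide=MNP
pos 12: UUG -> L; peptide=MNPL
pos 15: GGU -> G; peptide=MNPLG
pos 18: CCG -> P; peptide=MNPLGP
pos 21: CAG -> Q; peptide=MNPLGPQ
pos 24: CUG -> L; peptide=MNPLGPQL
pos 27: GCU -> A; peptide=MNPLGPQLA
pos 30: UAG -> STOP

Answer: MNPLGPQLA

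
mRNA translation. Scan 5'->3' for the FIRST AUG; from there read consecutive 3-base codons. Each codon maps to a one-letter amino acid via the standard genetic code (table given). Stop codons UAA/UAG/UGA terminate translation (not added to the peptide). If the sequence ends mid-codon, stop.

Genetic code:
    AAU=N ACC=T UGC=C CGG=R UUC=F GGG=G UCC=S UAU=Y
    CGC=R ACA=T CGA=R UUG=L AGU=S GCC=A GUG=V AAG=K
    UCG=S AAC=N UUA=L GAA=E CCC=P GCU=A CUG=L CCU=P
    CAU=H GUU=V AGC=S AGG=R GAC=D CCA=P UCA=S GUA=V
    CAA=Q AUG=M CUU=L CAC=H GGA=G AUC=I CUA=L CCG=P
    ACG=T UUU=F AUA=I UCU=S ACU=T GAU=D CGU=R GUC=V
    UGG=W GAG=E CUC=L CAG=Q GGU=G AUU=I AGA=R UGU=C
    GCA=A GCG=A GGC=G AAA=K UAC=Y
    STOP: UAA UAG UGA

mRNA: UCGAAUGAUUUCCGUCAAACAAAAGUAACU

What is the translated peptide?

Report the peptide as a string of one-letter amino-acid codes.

Answer: MISVKQK

Derivation:
start AUG at pos 4
pos 4: AUG -> M; peptide=M
pos 7: AUU -> I; peptide=MI
pos 10: UCC -> S; peptide=MIS
pos 13: GUC -> V; peptide=MISV
pos 16: AAA -> K; peptide=MISVK
pos 19: CAA -> Q; peptide=MISVKQ
pos 22: AAG -> K; peptide=MISVKQK
pos 25: UAA -> STOP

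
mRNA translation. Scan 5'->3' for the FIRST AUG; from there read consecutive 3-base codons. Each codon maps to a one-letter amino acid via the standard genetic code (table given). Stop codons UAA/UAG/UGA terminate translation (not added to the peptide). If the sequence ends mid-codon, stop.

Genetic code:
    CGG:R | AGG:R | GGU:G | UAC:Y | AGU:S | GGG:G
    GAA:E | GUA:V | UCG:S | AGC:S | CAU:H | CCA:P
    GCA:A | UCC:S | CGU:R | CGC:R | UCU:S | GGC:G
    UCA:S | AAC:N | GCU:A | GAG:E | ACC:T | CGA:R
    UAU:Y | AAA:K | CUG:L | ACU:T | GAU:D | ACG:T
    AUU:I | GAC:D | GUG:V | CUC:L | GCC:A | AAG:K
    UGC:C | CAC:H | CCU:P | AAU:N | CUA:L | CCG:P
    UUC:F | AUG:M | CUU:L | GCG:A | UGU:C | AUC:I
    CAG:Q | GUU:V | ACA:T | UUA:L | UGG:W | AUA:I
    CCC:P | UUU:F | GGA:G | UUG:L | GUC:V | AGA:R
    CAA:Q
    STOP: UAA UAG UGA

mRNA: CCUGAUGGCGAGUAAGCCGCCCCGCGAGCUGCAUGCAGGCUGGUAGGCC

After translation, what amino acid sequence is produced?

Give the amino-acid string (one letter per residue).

start AUG at pos 4
pos 4: AUG -> M; peptide=M
pos 7: GCG -> A; peptide=MA
pos 10: AGU -> S; peptide=MAS
pos 13: AAG -> K; peptide=MASK
pos 16: CCG -> P; peptide=MASKP
pos 19: CCC -> P; peptide=MASKPP
pos 22: CGC -> R; peptide=MASKPPR
pos 25: GAG -> E; peptide=MASKPPRE
pos 28: CUG -> L; peptide=MASKPPREL
pos 31: CAU -> H; peptide=MASKPPRELH
pos 34: GCA -> A; peptide=MASKPPRELHA
pos 37: GGC -> G; peptide=MASKPPRELHAG
pos 40: UGG -> W; peptide=MASKPPRELHAGW
pos 43: UAG -> STOP

Answer: MASKPPRELHAGW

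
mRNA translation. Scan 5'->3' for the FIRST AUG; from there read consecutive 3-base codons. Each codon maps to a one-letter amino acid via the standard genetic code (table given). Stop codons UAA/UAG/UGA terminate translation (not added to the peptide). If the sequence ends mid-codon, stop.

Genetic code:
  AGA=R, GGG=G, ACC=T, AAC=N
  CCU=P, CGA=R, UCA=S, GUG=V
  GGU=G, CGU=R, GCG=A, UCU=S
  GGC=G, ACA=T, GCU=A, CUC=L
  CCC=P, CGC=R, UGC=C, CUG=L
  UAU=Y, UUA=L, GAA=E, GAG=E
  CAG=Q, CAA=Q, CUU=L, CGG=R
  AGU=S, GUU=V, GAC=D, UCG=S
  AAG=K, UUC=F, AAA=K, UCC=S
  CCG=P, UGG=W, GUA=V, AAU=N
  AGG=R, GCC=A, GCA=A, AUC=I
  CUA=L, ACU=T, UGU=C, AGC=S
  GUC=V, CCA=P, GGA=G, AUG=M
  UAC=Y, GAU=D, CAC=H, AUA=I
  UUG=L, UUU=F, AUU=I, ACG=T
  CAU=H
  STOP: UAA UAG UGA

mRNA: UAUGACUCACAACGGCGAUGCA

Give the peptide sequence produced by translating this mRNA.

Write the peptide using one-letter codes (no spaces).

Answer: MTHNGDA

Derivation:
start AUG at pos 1
pos 1: AUG -> M; peptide=M
pos 4: ACU -> T; peptide=MT
pos 7: CAC -> H; peptide=MTH
pos 10: AAC -> N; peptide=MTHN
pos 13: GGC -> G; peptide=MTHNG
pos 16: GAU -> D; peptide=MTHNGD
pos 19: GCA -> A; peptide=MTHNGDA
pos 22: only 0 nt remain (<3), stop (end of mRNA)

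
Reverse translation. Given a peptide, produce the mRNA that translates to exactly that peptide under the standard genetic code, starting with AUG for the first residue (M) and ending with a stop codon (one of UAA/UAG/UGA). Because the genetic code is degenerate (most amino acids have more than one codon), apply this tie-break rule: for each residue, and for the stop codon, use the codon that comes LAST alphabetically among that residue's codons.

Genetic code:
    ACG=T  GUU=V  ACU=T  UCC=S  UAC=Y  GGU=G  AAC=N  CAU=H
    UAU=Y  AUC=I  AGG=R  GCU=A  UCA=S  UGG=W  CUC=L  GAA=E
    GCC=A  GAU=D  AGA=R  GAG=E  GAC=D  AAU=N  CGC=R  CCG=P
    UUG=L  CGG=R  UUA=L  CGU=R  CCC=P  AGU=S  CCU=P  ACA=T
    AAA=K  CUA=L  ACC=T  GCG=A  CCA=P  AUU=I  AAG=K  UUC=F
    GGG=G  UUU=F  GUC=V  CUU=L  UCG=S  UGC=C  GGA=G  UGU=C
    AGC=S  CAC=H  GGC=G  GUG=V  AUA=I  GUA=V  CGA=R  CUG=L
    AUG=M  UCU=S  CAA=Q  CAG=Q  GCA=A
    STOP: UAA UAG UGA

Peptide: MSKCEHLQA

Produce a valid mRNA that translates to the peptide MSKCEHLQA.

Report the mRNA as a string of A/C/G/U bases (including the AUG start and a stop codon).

Answer: mRNA: AUGUCUAAGUGUGAGCAUUUGCAGGCUUGA

Derivation:
residue 1: M -> AUG (start codon)
residue 2: S codons sorted = AGC,AGU,UCA,UCC,UCG,UCU -> pick last = UCU
residue 3: K codons sorted = AAA,AAG -> pick last = AAG
residue 4: C codons sorted = UGC,UGU -> pick last = UGU
residue 5: E codons sorted = GAA,GAG -> pick last = GAG
residue 6: H codons sorted = CAC,CAU -> pick last = CAU
residue 7: L codons sorted = CUA,CUC,CUG,CUU,UUA,UUG -> pick last = UUG
residue 8: Q codons sorted = CAA,CAG -> pick last = CAG
residue 9: A codons sorted = GCA,GCC,GCG,GCU -> pick last = GCU
terminator: stop codons sorted = UAA,UAG,UGA -> pick last = UGA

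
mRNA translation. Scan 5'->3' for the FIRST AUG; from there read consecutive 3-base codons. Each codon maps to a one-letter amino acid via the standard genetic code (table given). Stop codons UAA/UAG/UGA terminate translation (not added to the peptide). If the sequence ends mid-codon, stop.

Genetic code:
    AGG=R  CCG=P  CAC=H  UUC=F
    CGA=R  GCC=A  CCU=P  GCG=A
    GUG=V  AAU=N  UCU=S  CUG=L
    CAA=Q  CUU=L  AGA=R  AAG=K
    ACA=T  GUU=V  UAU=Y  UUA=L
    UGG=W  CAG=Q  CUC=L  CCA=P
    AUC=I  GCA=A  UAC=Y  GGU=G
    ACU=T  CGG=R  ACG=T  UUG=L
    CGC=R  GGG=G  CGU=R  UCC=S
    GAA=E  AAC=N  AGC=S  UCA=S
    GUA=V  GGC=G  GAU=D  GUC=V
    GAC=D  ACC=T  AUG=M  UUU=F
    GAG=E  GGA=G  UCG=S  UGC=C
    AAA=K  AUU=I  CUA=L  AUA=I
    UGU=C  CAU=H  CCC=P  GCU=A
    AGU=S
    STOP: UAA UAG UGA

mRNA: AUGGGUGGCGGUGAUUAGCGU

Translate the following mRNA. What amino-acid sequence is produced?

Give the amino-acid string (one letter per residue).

Answer: MGGGD

Derivation:
start AUG at pos 0
pos 0: AUG -> M; peptide=M
pos 3: GGU -> G; peptide=MG
pos 6: GGC -> G; peptide=MGG
pos 9: GGU -> G; peptide=MGGG
pos 12: GAU -> D; peptide=MGGGD
pos 15: UAG -> STOP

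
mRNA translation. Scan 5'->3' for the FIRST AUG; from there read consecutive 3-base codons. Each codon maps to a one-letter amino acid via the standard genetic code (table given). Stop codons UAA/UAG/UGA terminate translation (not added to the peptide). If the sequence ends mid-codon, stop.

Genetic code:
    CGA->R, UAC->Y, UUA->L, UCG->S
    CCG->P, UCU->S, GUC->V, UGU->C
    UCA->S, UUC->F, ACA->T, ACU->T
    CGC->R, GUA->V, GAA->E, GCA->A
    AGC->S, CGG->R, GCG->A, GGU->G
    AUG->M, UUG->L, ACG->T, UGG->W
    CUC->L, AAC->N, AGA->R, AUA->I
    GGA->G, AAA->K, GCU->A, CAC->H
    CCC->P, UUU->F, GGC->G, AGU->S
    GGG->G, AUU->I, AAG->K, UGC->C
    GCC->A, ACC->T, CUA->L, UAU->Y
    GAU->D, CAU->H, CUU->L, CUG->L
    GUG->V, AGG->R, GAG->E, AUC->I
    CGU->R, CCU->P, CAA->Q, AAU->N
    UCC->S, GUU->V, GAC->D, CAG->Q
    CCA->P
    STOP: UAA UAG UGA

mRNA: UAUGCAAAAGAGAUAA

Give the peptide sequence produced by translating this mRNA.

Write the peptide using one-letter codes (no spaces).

start AUG at pos 1
pos 1: AUG -> M; peptide=M
pos 4: CAA -> Q; peptide=MQ
pos 7: AAG -> K; peptide=MQK
pos 10: AGA -> R; peptide=MQKR
pos 13: UAA -> STOP

Answer: MQKR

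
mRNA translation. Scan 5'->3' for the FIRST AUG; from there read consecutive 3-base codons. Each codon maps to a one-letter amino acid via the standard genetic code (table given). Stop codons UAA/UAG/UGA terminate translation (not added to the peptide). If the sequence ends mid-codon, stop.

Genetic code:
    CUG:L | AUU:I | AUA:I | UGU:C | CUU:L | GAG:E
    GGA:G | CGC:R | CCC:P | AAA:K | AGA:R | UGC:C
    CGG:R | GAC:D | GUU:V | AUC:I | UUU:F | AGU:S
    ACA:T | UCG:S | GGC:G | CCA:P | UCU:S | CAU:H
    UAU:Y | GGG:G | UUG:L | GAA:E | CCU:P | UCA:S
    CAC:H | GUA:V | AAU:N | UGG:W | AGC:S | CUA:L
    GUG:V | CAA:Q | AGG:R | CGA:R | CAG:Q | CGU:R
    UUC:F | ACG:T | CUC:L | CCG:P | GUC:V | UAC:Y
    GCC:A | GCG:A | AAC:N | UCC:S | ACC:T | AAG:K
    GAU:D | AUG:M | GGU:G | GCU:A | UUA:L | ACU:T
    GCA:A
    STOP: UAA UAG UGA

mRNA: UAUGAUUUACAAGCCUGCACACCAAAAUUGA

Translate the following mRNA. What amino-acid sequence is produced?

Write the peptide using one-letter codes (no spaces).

start AUG at pos 1
pos 1: AUG -> M; peptide=M
pos 4: AUU -> I; peptide=MI
pos 7: UAC -> Y; peptide=MIY
pos 10: AAG -> K; peptide=MIYK
pos 13: CCU -> P; peptide=MIYKP
pos 16: GCA -> A; peptide=MIYKPA
pos 19: CAC -> H; peptide=MIYKPAH
pos 22: CAA -> Q; peptide=MIYKPAHQ
pos 25: AAU -> N; peptide=MIYKPAHQN
pos 28: UGA -> STOP

Answer: MIYKPAHQN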